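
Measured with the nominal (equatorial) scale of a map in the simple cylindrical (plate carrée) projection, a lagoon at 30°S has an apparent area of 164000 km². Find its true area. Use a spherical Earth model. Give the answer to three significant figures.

Plate carrée maps x = Rλ, y = Rφ. The meridian scale is h = 1 and the parallel scale is k = 1/cos φ = sec φ.
Areal scale = h·k = 1 × sec φ; at 30°, h = 1.000, k = 1.155, so h·k = 1.155.
True area = apparent / (areal scale) = 164000 / 1.155 ≈ 142000 km².

142000 km²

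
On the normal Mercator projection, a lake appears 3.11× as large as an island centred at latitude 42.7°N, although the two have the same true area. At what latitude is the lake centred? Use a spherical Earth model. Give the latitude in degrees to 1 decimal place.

Mercator areal scale is sec²φ, so apparent-area ratio = sec²φ₁ / sec²φ₂ = cos²φ₂ / cos²φ₁.
cos²φ₂ / cos²φ₁ = 3.11  ⇒  cos φ₁ = cos 42.7° / √3.11 = 0.7349/1.764 = 0.4167.
φ₁ = arccos(0.4167) ≈ 65.4°.

65.4°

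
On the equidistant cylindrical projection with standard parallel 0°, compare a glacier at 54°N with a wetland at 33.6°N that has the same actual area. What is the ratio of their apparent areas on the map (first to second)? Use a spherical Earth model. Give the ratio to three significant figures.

1.42

In the plate carrée (x = Rλ, y = Rφ), meridians are true-scale (h = 1) and parallels are stretched by k = sec φ.
Areal scale at 54°: h·k = 1.000 × 1.701 = 1.701.
Areal scale at 33.6°: h·k = 1.000 × 1.201 = 1.201.
Ratio = 1.701/1.201 ≈ 1.42.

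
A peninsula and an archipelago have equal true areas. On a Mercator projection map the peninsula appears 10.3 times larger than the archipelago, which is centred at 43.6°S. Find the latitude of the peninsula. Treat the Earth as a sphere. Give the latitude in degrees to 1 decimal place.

Mercator areal scale is sec²φ, so apparent-area ratio = sec²φ₁ / sec²φ₂ = cos²φ₂ / cos²φ₁.
cos²φ₂ / cos²φ₁ = 10.3  ⇒  cos φ₁ = cos 43.6° / √10.3 = 0.7242/3.209 = 0.2256.
φ₁ = arccos(0.2256) ≈ 77.0°.

77.0°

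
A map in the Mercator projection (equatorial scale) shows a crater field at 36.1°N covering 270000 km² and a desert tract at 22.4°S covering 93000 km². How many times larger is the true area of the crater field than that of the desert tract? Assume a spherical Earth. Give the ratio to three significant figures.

2.22

On Mercator the areal scale is sec²φ, so true area = apparent × cos²φ.
True area of crater field: 270000 × cos²(36.1°) = 270000 × 0.6528 = 176300 km².
True area of desert tract: 93000 × cos²(22.4°) = 93000 × 0.8548 = 79500 km².
Ratio = 176300 / 79500 ≈ 2.22.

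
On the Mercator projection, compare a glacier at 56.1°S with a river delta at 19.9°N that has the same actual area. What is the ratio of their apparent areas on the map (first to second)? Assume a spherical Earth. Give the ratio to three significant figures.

2.84

Mercator areal scale is sec²φ.
At 56.1°: sec²(56.1°) = 1/0.5577² = 3.215.
At 19.9°: sec²(19.9°) = 1/0.9403² = 1.131.
Ratio = 3.215/1.131 = cos²(19.9°)/cos²(56.1°) ≈ 2.84.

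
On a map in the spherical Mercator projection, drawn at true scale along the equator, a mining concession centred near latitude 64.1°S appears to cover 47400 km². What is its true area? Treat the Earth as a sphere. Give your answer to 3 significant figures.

The Mercator projection is conformal; its linear scale factor is the same in every direction and equals sec φ = 1/cos φ.
Areal scale = k² = sec²φ = 1/cos²(64.1°) = 1/0.4368² = 5.241.
True area = apparent / (areal scale) = 47400 / 5.241 ≈ 9040 km².

9040 km²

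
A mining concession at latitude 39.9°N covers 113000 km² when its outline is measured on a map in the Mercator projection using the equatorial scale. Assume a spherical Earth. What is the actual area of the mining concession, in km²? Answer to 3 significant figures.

The Mercator projection is conformal; its linear scale factor is the same in every direction and equals sec φ = 1/cos φ.
Areal scale = k² = sec²φ = 1/cos²(39.9°) = 1/0.7672² = 1.699.
True area = apparent / (areal scale) = 113000 / 1.699 ≈ 66500 km².

66500 km²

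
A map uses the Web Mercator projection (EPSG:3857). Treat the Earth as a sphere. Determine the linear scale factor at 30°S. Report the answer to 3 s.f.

1.15

Mercator is conformal, so the point scale is isotropic: h = k = sec φ = 1/cos φ.
k = 1/cos 30° = 1/0.8660 = 1.155.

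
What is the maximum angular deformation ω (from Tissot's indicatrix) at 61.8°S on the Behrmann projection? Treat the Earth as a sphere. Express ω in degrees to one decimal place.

65.5°

Behrmann is a cylindrical equal-area projection with standard parallels at ±30°. Cylindrical equal-area (φ₀ = 30°): h = cos φ / cos 30° along meridians, k = cos 30° / cos φ along parallels; h·k = 1.
At 61.8°: h = 0.5457, k = 1.833; principal scales a = 1.833, b = 0.5457.
sin(ω/2) = (a − b)/(a + b) = 1.287/2.378 = 0.5411, so ω = 2 arcsin(0.5411) ≈ 65.5°.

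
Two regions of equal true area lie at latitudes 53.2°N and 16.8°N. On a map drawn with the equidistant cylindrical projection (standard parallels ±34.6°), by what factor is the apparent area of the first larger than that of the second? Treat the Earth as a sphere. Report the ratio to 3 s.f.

In the equirectangular projection with standard parallel φ₀ = 34.6° (x = Rλ cos φ₀, y = Rφ), meridians are true-scale (h = 1) and the parallel scale is k = cos φ₀ / cos φ.
Areal scale at 53.2°: h·k = 1.000 × 1.374 = 1.374.
Areal scale at 16.8°: h·k = 1.000 × 0.8598 = 0.8598.
Ratio = 1.374/0.8598 ≈ 1.60.

1.60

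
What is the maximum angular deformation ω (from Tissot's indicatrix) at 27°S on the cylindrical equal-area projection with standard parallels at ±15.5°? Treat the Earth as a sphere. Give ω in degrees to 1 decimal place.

A cylindrical equal-area projection with standard parallel φ₀ has meridian scale h = cos φ / cos φ₀ and parallel scale k = cos φ₀ / cos φ (so areas are preserved, h·k = 1).
At 27°: h = 0.9246, k = 1.082; principal scales a = 1.082, b = 0.9246.
sin(ω/2) = (a − b)/(a + b) = 0.1569/2.006 = 0.07820, so ω = 2 arcsin(0.07820) ≈ 9.0°.

9.0°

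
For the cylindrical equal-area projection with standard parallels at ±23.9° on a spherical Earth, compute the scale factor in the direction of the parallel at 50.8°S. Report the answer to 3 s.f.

Cylindrical equal-area (φ₀ = 23.9°): h = cos φ / cos 23.9° along meridians, k = cos 23.9° / cos φ along parallels; h·k = 1.
k = cos 23.9° / cos 50.8° = 0.9143/0.6320 = 1.447.

1.45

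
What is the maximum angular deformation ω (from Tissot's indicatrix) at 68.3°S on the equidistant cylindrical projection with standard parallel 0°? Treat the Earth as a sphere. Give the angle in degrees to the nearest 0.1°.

For the equirectangular projection with φ₀ = 0 (plate carrée), h = 1 along meridians and k = sec φ along parallels.
At 68.3°: h = 1.000, k = 2.705; principal scales a = 2.705, b = 1.000.
sin(ω/2) = (a − b)/(a + b) = 1.705/3.705 = 0.4601, so ω = 2 arcsin(0.4601) ≈ 54.8°.

54.8°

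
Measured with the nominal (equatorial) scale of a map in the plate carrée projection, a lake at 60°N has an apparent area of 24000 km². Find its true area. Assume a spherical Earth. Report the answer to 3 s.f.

12000 km²

Plate carrée maps x = Rλ, y = Rφ. The meridian scale is h = 1 and the parallel scale is k = 1/cos φ = sec φ.
Areal scale = h·k = 1 × sec φ; at 60°, h = 1.000, k = 2.000, so h·k = 2.000.
True area = apparent / (areal scale) = 24000 / 2.000 ≈ 12000 km².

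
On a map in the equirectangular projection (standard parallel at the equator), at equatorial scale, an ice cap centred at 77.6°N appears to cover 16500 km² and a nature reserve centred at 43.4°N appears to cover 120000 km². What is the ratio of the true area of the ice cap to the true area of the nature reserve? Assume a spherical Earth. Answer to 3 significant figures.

0.0406

On the plate carrée, areal scale = h·k = 1 × sec φ, so true area = apparent × cos φ.
True area of ice cap: 16500 × cos(77.6°) = 16500 × 0.2147 = 3543 km².
True area of nature reserve: 120000 × cos(43.4°) = 120000 × 0.7266 = 87190 km².
Ratio = 3543 / 87190 ≈ 0.0406.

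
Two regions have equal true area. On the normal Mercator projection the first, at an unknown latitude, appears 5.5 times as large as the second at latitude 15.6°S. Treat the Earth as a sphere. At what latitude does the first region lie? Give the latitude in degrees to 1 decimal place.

65.8°

On Mercator, (apparent₁)/(apparent₂) = sec²φ₁ / sec²φ₂ when true areas are equal.
cos²φ₂ / cos²φ₁ = 5.5  ⇒  cos φ₁ = cos 15.6° / √5.5 = 0.9632/2.345 = 0.4107.
φ₁ = arccos(0.4107) ≈ 65.8°.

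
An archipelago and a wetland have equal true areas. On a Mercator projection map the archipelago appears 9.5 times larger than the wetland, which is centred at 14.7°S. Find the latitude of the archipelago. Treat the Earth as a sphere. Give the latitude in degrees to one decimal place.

Mercator areal scale is sec²φ, so apparent-area ratio = sec²φ₁ / sec²φ₂ = cos²φ₂ / cos²φ₁.
cos²φ₂ / cos²φ₁ = 9.5  ⇒  cos φ₁ = cos 14.7° / √9.5 = 0.9673/3.082 = 0.3138.
φ₁ = arccos(0.3138) ≈ 71.7°.

71.7°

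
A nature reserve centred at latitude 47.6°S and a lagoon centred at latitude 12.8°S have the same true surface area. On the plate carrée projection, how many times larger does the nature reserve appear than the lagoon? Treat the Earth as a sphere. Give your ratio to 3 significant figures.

1.45

Plate carrée maps x = Rλ, y = Rφ. The meridian scale is h = 1 and the parallel scale is k = 1/cos φ = sec φ.
Areal scale at 47.6°: h·k = 1.000 × 1.483 = 1.483.
Areal scale at 12.8°: h·k = 1.000 × 1.025 = 1.025.
Ratio = 1.483/1.025 ≈ 1.45.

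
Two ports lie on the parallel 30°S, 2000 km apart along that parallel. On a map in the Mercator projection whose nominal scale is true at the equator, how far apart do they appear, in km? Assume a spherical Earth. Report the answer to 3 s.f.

2310 km

The Mercator projection is conformal; its linear scale factor is the same in every direction and equals sec φ = 1/cos φ.
Along the parallel, k = sec 30° = 1/0.8660 = 1.155.
Map distance = 2000 × 1.155 ≈ 2310 km.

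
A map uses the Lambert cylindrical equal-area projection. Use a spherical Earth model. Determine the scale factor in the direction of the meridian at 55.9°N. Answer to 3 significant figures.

The Lambert cylindrical equal-area projection is the cylindrical equal-area projection with its standard parallel at the equator (φ₀ = 0). For cylindrical equal-area with standard parallel φ₀, h = cos φ / cos φ₀ and k = cos φ₀ / cos φ, so h·k = 1.
h = cos 55.9° / cos 0° = 0.5606/1.000 = 0.5606.

0.561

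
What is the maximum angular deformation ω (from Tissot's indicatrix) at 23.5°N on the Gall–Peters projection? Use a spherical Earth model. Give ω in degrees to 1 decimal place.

Gall–Peters is a cylindrical equal-area projection with standard parallels at ±45°. A cylindrical equal-area projection with standard parallel φ₀ has meridian scale h = cos φ / cos φ₀ and parallel scale k = cos φ₀ / cos φ (so areas are preserved, h·k = 1).
At 23.5°: h = 1.297, k = 0.7711; principal scales a = 1.297, b = 0.7711.
sin(ω/2) = (a − b)/(a + b) = 0.5259/2.068 = 0.2543, so ω = 2 arcsin(0.2543) ≈ 29.5°.

29.5°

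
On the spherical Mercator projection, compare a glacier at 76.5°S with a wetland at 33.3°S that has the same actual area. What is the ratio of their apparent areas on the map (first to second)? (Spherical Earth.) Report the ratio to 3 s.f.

Mercator areal scale is sec²φ.
At 76.5°: sec²(76.5°) = 1/0.2334² = 18.35.
At 33.3°: sec²(33.3°) = 1/0.8358² = 1.431.
Ratio = 18.35/1.431 = cos²(33.3°)/cos²(76.5°) ≈ 12.8.

12.8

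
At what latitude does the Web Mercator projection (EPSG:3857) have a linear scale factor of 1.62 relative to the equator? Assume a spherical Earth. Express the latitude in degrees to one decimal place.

Mercator scale is k = sec φ = 1/cos φ.
1/cos φ = 1.62  ⇒  cos φ = 0.6173  ⇒  φ = arccos(0.6173) ≈ 51.9°.

51.9°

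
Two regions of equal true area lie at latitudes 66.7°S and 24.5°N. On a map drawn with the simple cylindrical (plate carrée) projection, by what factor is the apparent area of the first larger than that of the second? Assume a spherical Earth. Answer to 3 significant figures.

2.30

In the plate carrée (x = Rλ, y = Rφ), meridians are true-scale (h = 1) and parallels are stretched by k = sec φ.
Areal scale at 66.7°: h·k = 1.000 × 2.528 = 2.528.
Areal scale at 24.5°: h·k = 1.000 × 1.099 = 1.099.
Ratio = 2.528/1.099 ≈ 2.30.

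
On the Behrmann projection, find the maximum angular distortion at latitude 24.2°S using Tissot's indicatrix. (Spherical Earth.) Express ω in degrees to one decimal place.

5.9°

The Behrmann projection is cylindrical equal-area with φ₀ = 30°. Cylindrical equal-area (φ₀ = 30°): h = cos φ / cos 30° along meridians, k = cos 30° / cos φ along parallels; h·k = 1.
At 24.2°: h = 1.053, k = 0.9495; principal scales a = 1.053, b = 0.9495.
sin(ω/2) = (a − b)/(a + b) = 0.1038/2.003 = 0.05181, so ω = 2 arcsin(0.05181) ≈ 5.9°.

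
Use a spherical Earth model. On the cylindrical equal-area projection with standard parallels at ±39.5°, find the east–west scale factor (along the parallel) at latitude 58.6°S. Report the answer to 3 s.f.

A cylindrical equal-area projection with standard parallel φ₀ has meridian scale h = cos φ / cos φ₀ and parallel scale k = cos φ₀ / cos φ (so areas are preserved, h·k = 1).
k = cos 39.5° / cos 58.6° = 0.7716/0.5210 = 1.481.

1.48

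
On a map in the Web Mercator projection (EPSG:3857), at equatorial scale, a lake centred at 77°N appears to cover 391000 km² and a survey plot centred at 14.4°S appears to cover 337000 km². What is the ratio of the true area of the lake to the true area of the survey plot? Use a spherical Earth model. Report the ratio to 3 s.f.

On Mercator the areal scale is sec²φ, so true area = apparent × cos²φ.
True area of lake: 391000 × cos²(77°) = 391000 × 0.05060 = 19790 km².
True area of survey plot: 337000 × cos²(14.4°) = 337000 × 0.9382 = 316200 km².
Ratio = 19790 / 316200 ≈ 0.0626.

0.0626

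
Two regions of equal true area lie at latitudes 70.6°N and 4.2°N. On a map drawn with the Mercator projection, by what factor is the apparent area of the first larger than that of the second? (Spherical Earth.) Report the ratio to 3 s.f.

9.02

On Mercator, area is exaggerated by sec²φ = 1/cos²φ.
At 70.6°: sec²(70.6°) = 1/0.3322² = 9.064.
At 4.2°: sec²(4.2°) = 1/0.9973² = 1.005.
Ratio = 9.064/1.005 = cos²(4.2°)/cos²(70.6°) ≈ 9.02.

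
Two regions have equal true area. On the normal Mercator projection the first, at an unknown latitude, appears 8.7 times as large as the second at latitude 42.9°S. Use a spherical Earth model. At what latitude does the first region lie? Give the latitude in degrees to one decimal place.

On Mercator, (apparent₁)/(apparent₂) = sec²φ₁ / sec²φ₂ when true areas are equal.
cos²φ₂ / cos²φ₁ = 8.7  ⇒  cos φ₁ = cos 42.9° / √8.7 = 0.7325/2.950 = 0.2484.
φ₁ = arccos(0.2484) ≈ 75.6°.

75.6°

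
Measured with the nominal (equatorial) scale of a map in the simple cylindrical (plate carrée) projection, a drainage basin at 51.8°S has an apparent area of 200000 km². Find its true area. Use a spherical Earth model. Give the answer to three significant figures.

124000 km²

In the plate carrée (x = Rλ, y = Rφ), meridians are true-scale (h = 1) and parallels are stretched by k = sec φ.
Areal scale = h·k = 1 × sec φ; at 51.8°, h = 1.000, k = 1.617, so h·k = 1.617.
True area = apparent / (areal scale) = 200000 / 1.617 ≈ 124000 km².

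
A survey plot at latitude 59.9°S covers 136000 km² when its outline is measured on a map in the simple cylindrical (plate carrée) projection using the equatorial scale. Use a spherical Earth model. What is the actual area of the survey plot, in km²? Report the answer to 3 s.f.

68200 km²

In the plate carrée (x = Rλ, y = Rφ), meridians are true-scale (h = 1) and parallels are stretched by k = sec φ.
Areal scale = h·k = 1 × sec φ; at 59.9°, h = 1.000, k = 1.994, so h·k = 1.994.
True area = apparent / (areal scale) = 136000 / 1.994 ≈ 68200 km².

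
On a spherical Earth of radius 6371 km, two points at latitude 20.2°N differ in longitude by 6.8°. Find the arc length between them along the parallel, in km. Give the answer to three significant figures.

710 km

Arc length along a parallel = R cos φ · Δλ (with Δλ in radians).
= 6371 × cos 20.2° × (6.8° × π/180) = 6371 × 0.9385 × 0.1187 ≈ 710 km.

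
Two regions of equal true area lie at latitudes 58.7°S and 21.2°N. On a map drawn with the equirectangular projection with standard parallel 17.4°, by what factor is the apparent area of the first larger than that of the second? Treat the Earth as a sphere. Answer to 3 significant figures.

The equidistant cylindrical projection with φ₀ = 17.4° has h = 1 (meridians true) and k = cos φ₀ / cos φ along parallels.
Areal scale at 58.7°: h·k = 1.000 × 1.837 = 1.837.
Areal scale at 21.2°: h·k = 1.000 × 1.024 = 1.024.
Ratio = 1.837/1.024 ≈ 1.79.

1.79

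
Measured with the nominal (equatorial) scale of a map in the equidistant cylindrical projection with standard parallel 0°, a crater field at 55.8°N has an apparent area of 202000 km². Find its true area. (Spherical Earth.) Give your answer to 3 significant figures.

Plate carrée maps x = Rλ, y = Rφ. The meridian scale is h = 1 and the parallel scale is k = 1/cos φ = sec φ.
Areal scale = h·k = 1 × sec φ; at 55.8°, h = 1.000, k = 1.779, so h·k = 1.779.
True area = apparent / (areal scale) = 202000 / 1.779 ≈ 114000 km².

114000 km²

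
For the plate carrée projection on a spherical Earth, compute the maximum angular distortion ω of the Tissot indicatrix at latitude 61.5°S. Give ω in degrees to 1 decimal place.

41.5°

Plate carrée maps x = Rλ, y = Rφ. The meridian scale is h = 1 and the parallel scale is k = 1/cos φ = sec φ.
At 61.5°: h = 1.000, k = 2.096; principal scales a = 2.096, b = 1.000.
sin(ω/2) = (a − b)/(a + b) = 1.096/3.096 = 0.3540, so ω = 2 arcsin(0.3540) ≈ 41.5°.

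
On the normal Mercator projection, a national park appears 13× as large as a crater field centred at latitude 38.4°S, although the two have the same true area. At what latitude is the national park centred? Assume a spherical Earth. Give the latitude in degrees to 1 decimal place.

For equal true areas on Mercator, apparent areas scale as sec²φ, so the ratio is cos²φ₂ / cos²φ₁.
cos²φ₂ / cos²φ₁ = 13  ⇒  cos φ₁ = cos 38.4° / √13 = 0.7837/3.606 = 0.2174.
φ₁ = arccos(0.2174) ≈ 77.4°.

77.4°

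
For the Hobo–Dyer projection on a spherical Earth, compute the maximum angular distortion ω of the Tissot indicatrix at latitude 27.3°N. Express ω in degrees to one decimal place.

Hobo–Dyer is a cylindrical equal-area projection with standard parallels at ±37.5°. Cylindrical equal-area (φ₀ = 37.5°): h = cos φ / cos 37.5° along meridians, k = cos 37.5° / cos φ along parallels; h·k = 1.
At 27.3°: h = 1.120, k = 0.8928; principal scales a = 1.120, b = 0.8928.
sin(ω/2) = (a − b)/(a + b) = 0.2273/2.013 = 0.1129, so ω = 2 arcsin(0.1129) ≈ 13.0°.

13.0°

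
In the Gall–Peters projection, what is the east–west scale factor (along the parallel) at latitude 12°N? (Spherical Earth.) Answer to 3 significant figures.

Gall–Peters is a cylindrical equal-area projection with standard parallels at ±45°. For cylindrical equal-area with standard parallel φ₀, h = cos φ / cos φ₀ and k = cos φ₀ / cos φ, so h·k = 1.
k = cos 45° / cos 12° = 0.7071/0.9781 = 0.7229.

0.723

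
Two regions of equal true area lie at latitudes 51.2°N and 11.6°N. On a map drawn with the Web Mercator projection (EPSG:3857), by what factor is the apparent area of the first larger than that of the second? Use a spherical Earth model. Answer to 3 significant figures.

2.44

Mercator is conformal with k = sec φ, so areal scale = k² = sec²φ.
At 51.2°: sec²(51.2°) = 1/0.6266² = 2.547.
At 11.6°: sec²(11.6°) = 1/0.9796² = 1.042.
Ratio = 2.547/1.042 = cos²(11.6°)/cos²(51.2°) ≈ 2.44.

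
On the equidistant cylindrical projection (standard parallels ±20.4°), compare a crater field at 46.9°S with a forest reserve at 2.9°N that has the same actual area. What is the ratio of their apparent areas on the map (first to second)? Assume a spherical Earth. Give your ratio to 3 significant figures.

1.46

With standard parallel φ₀ = 20.4°, the equirectangular projection gives x = Rλ cos φ₀, y = Rφ, so h = 1 and k = cos 20.4° / cos φ.
Areal scale at 46.9°: h·k = 1.000 × 1.372 = 1.372.
Areal scale at 2.9°: h·k = 1.000 × 0.9385 = 0.9385.
Ratio = 1.372/0.9385 ≈ 1.46.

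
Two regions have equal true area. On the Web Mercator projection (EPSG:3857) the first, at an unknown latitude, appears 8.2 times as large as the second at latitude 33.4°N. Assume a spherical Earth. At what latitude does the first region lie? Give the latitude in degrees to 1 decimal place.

On Mercator, (apparent₁)/(apparent₂) = sec²φ₁ / sec²φ₂ when true areas are equal.
cos²φ₂ / cos²φ₁ = 8.2  ⇒  cos φ₁ = cos 33.4° / √8.2 = 0.8348/2.864 = 0.2915.
φ₁ = arccos(0.2915) ≈ 73.0°.

73.0°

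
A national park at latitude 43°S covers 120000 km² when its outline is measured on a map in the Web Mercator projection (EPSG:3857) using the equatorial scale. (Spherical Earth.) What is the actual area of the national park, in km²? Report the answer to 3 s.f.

64200 km²

The Mercator projection is conformal; its linear scale factor is the same in every direction and equals sec φ = 1/cos φ.
Areal scale = k² = sec²φ = 1/cos²(43°) = 1/0.7314² = 1.870.
True area = apparent / (areal scale) = 120000 / 1.870 ≈ 64200 km².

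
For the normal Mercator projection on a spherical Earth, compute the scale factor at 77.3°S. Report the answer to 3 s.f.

The Mercator projection is conformal; its linear scale factor is the same in every direction and equals sec φ = 1/cos φ.
k = 1/cos 77.3° = 1/0.2198 = 4.549.

4.55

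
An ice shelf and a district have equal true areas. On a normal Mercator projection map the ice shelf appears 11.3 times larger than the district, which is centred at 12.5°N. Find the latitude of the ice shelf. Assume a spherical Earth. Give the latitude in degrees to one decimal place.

On Mercator, (apparent₁)/(apparent₂) = sec²φ₁ / sec²φ₂ when true areas are equal.
cos²φ₂ / cos²φ₁ = 11.3  ⇒  cos φ₁ = cos 12.5° / √11.3 = 0.9763/3.362 = 0.2904.
φ₁ = arccos(0.2904) ≈ 73.1°.

73.1°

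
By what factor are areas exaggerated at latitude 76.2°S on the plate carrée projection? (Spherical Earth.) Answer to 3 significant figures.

4.19

For the equirectangular projection with φ₀ = 0 (plate carrée), h = 1 along meridians and k = sec φ along parallels.
Areal scale = h·k = 1 × sec φ; at 76.2°, h = 1.000, k = 4.192, so h·k = 4.192.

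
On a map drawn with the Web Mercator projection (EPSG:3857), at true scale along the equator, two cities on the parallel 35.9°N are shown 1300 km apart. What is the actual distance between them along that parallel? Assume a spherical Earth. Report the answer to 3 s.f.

1050 km

Mercator is conformal, so the point scale is isotropic: h = k = sec φ = 1/cos φ.
Along the parallel at 35.9°, map distances are exaggerated by k = sec 35.9° = 1.235.
True distance = 1300 / 1.235 = 1300 × cos 35.9° ≈ 1050 km.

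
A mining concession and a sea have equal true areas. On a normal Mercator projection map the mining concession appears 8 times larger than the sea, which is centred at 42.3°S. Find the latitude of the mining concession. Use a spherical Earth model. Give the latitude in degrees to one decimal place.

74.8°

For equal true areas on Mercator, apparent areas scale as sec²φ, so the ratio is cos²φ₂ / cos²φ₁.
cos²φ₂ / cos²φ₁ = 8  ⇒  cos φ₁ = cos 42.3° / √8 = 0.7396/2.828 = 0.2615.
φ₁ = arccos(0.2615) ≈ 74.8°.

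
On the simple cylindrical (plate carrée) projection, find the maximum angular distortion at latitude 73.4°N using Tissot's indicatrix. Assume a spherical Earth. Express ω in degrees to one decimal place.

67.5°

Plate carrée maps x = Rλ, y = Rφ. The meridian scale is h = 1 and the parallel scale is k = 1/cos φ = sec φ.
At 73.4°: h = 1.000, k = 3.500; principal scales a = 3.500, b = 1.000.
sin(ω/2) = (a − b)/(a + b) = 2.500/4.500 = 0.5556, so ω = 2 arcsin(0.5556) ≈ 67.5°.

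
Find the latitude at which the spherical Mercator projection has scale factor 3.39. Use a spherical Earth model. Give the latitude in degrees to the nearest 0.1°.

72.8°

Mercator scale is k = sec φ = 1/cos φ.
1/cos φ = 3.39  ⇒  cos φ = 0.2950  ⇒  φ = arccos(0.2950) ≈ 72.8°.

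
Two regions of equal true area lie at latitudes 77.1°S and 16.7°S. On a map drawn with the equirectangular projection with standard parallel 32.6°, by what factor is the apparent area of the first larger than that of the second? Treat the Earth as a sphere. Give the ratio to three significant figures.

4.29

In the equirectangular projection with standard parallel φ₀ = 32.6° (x = Rλ cos φ₀, y = Rφ), meridians are true-scale (h = 1) and the parallel scale is k = cos φ₀ / cos φ.
Areal scale at 77.1°: h·k = 1.000 × 3.774 = 3.774.
Areal scale at 16.7°: h·k = 1.000 × 0.8795 = 0.8795.
Ratio = 3.774/0.8795 ≈ 4.29.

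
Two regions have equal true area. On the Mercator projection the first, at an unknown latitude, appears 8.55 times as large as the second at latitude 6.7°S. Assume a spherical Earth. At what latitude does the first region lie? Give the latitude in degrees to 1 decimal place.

For equal true areas on Mercator, apparent areas scale as sec²φ, so the ratio is cos²φ₂ / cos²φ₁.
cos²φ₂ / cos²φ₁ = 8.55  ⇒  cos φ₁ = cos 6.7° / √8.55 = 0.9932/2.924 = 0.3397.
φ₁ = arccos(0.3397) ≈ 70.1°.

70.1°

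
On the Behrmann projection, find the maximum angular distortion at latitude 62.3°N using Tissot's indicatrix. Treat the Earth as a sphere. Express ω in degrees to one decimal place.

The Behrmann projection is cylindrical equal-area with φ₀ = 30°. For cylindrical equal-area with standard parallel φ₀, h = cos φ / cos φ₀ and k = cos φ₀ / cos φ, so h·k = 1.
At 62.3°: h = 0.5368, k = 1.863; principal scales a = 1.863, b = 0.5368.
sin(ω/2) = (a − b)/(a + b) = 1.326/2.400 = 0.5527, so ω = 2 arcsin(0.5527) ≈ 67.1°.

67.1°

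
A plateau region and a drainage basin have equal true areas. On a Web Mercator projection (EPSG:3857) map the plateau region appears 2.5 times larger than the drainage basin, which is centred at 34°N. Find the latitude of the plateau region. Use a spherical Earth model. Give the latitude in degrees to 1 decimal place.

58.4°

On Mercator, (apparent₁)/(apparent₂) = sec²φ₁ / sec²φ₂ when true areas are equal.
cos²φ₂ / cos²φ₁ = 2.5  ⇒  cos φ₁ = cos 34° / √2.5 = 0.8290/1.581 = 0.5243.
φ₁ = arccos(0.5243) ≈ 58.4°.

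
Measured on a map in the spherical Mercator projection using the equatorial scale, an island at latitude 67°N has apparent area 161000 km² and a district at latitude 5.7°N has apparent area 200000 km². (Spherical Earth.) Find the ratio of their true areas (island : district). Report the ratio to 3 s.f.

On Mercator the areal scale is sec²φ, so true area = apparent × cos²φ.
True area of island: 161000 × cos²(67°) = 161000 × 0.1527 = 24580 km².
True area of district: 200000 × cos²(5.7°) = 200000 × 0.9901 = 198000 km².
Ratio = 24580 / 198000 ≈ 0.124.

0.124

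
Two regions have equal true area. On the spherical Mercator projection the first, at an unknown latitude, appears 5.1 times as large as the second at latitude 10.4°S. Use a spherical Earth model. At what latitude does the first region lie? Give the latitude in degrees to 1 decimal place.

64.2°

For equal true areas on Mercator, apparent areas scale as sec²φ, so the ratio is cos²φ₂ / cos²φ₁.
cos²φ₂ / cos²φ₁ = 5.1  ⇒  cos φ₁ = cos 10.4° / √5.1 = 0.9836/2.258 = 0.4355.
φ₁ = arccos(0.4355) ≈ 64.2°.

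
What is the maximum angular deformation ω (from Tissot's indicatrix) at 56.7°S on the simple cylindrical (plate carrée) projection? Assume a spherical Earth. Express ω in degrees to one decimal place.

33.9°

In the plate carrée (x = Rλ, y = Rφ), meridians are true-scale (h = 1) and parallels are stretched by k = sec φ.
At 56.7°: h = 1.000, k = 1.821; principal scales a = 1.821, b = 1.000.
sin(ω/2) = (a − b)/(a + b) = 0.8214/2.821 = 0.2911, so ω = 2 arcsin(0.2911) ≈ 33.9°.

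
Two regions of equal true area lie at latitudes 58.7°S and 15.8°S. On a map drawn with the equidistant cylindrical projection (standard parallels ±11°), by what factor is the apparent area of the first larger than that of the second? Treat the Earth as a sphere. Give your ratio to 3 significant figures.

With standard parallel φ₀ = 11°, the equirectangular projection gives x = Rλ cos φ₀, y = Rφ, so h = 1 and k = cos 11° / cos φ.
Areal scale at 58.7°: h·k = 1.000 × 1.889 = 1.889.
Areal scale at 15.8°: h·k = 1.000 × 1.020 = 1.020.
Ratio = 1.889/1.020 ≈ 1.85.

1.85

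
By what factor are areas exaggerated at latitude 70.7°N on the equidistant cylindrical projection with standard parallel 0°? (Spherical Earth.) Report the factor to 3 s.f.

3.03

In the plate carrée (x = Rλ, y = Rφ), meridians are true-scale (h = 1) and parallels are stretched by k = sec φ.
Areal scale = h·k = 1 × sec φ; at 70.7°, h = 1.000, k = 3.026, so h·k = 3.026.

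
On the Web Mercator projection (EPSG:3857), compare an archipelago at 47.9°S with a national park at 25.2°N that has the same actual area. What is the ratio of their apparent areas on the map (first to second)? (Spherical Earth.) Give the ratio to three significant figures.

1.82

On Mercator, area is exaggerated by sec²φ = 1/cos²φ.
At 47.9°: sec²(47.9°) = 1/0.6704² = 2.225.
At 25.2°: sec²(25.2°) = 1/0.9048² = 1.221.
Ratio = 2.225/1.221 = cos²(25.2°)/cos²(47.9°) ≈ 1.82.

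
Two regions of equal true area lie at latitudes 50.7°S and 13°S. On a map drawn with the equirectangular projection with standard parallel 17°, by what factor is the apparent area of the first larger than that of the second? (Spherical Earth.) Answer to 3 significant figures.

1.54

In the equirectangular projection with standard parallel φ₀ = 17° (x = Rλ cos φ₀, y = Rφ), meridians are true-scale (h = 1) and the parallel scale is k = cos φ₀ / cos φ.
Areal scale at 50.7°: h·k = 1.000 × 1.510 = 1.510.
Areal scale at 13°: h·k = 1.000 × 0.9815 = 0.9815.
Ratio = 1.510/0.9815 ≈ 1.54.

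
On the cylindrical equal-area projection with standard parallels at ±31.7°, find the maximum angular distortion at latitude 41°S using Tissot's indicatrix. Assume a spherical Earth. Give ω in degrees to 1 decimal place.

13.7°

Cylindrical equal-area (φ₀ = 31.7°): h = cos φ / cos 31.7° along meridians, k = cos 31.7° / cos φ along parallels; h·k = 1.
At 41°: h = 0.8870, k = 1.127; principal scales a = 1.127, b = 0.8870.
sin(ω/2) = (a − b)/(a + b) = 0.2403/2.014 = 0.1193, so ω = 2 arcsin(0.1193) ≈ 13.7°.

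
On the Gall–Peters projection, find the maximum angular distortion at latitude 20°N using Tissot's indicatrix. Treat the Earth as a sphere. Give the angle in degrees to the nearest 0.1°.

32.2°

Gall–Peters is a cylindrical equal-area projection with standard parallels at ±45°. A cylindrical equal-area projection with standard parallel φ₀ has meridian scale h = cos φ / cos φ₀ and parallel scale k = cos φ₀ / cos φ (so areas are preserved, h·k = 1).
At 20°: h = 1.329, k = 0.7525; principal scales a = 1.329, b = 0.7525.
sin(ω/2) = (a − b)/(a + b) = 0.5764/2.081 = 0.2769, so ω = 2 arcsin(0.2769) ≈ 32.2°.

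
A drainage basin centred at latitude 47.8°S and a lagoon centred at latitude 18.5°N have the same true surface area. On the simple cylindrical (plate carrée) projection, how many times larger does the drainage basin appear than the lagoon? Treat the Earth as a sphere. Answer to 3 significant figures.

1.41

For the equirectangular projection with φ₀ = 0 (plate carrée), h = 1 along meridians and k = sec φ along parallels.
Areal scale at 47.8°: h·k = 1.000 × 1.489 = 1.489.
Areal scale at 18.5°: h·k = 1.000 × 1.054 = 1.054.
Ratio = 1.489/1.054 ≈ 1.41.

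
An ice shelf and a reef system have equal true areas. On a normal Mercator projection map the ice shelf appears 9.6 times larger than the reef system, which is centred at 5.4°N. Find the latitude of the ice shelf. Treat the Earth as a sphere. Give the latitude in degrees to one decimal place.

71.3°

On Mercator, (apparent₁)/(apparent₂) = sec²φ₁ / sec²φ₂ when true areas are equal.
cos²φ₂ / cos²φ₁ = 9.6  ⇒  cos φ₁ = cos 5.4° / √9.6 = 0.9956/3.098 = 0.3213.
φ₁ = arccos(0.3213) ≈ 71.3°.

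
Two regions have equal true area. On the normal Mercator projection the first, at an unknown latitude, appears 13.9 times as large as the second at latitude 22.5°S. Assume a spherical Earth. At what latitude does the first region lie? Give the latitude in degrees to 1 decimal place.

75.7°

For equal true areas on Mercator, apparent areas scale as sec²φ, so the ratio is cos²φ₂ / cos²φ₁.
cos²φ₂ / cos²φ₁ = 13.9  ⇒  cos φ₁ = cos 22.5° / √13.9 = 0.9239/3.728 = 0.2478.
φ₁ = arccos(0.2478) ≈ 75.7°.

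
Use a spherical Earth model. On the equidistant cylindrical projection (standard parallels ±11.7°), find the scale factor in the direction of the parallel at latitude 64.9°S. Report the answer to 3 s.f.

2.31

In the equirectangular projection with standard parallel φ₀ = 11.7° (x = Rλ cos φ₀, y = Rφ), meridians are true-scale (h = 1) and the parallel scale is k = cos φ₀ / cos φ.
k = cos 11.7° / cos 64.9° = 0.9792/0.4242 = 2.308.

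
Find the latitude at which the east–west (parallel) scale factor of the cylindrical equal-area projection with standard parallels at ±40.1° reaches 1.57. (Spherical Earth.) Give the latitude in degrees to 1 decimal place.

A cylindrical equal-area projection with standard parallel φ₀ has meridian scale h = cos φ / cos φ₀ and parallel scale k = cos φ₀ / cos φ (so areas are preserved, h·k = 1).
k = cos φ₀ / cos φ = 1.57  ⇒  cos φ = cos 40.1° / 1.57 = 0.4872.
φ = arccos(0.4872) ≈ 60.8°.

60.8°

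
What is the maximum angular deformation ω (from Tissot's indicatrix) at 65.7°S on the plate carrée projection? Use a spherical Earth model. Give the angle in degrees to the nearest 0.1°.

49.3°

For the equirectangular projection with φ₀ = 0 (plate carrée), h = 1 along meridians and k = sec φ along parallels.
At 65.7°: h = 1.000, k = 2.430; principal scales a = 2.430, b = 1.000.
sin(ω/2) = (a − b)/(a + b) = 1.430/3.430 = 0.4169, so ω = 2 arcsin(0.4169) ≈ 49.3°.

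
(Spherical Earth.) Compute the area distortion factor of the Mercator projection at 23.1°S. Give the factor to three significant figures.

1.18

Mercator is conformal, so the point scale is isotropic: h = k = sec φ = 1/cos φ.
Areal scale = k² = sec²φ = 1/cos²(23.1°) = 1/0.9198² = 1.182.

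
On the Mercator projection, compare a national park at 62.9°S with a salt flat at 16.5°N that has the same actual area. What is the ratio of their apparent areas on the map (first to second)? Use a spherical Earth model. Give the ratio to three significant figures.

4.43

On Mercator, area is exaggerated by sec²φ = 1/cos²φ.
At 62.9°: sec²(62.9°) = 1/0.4555² = 4.819.
At 16.5°: sec²(16.5°) = 1/0.9588² = 1.088.
Ratio = 4.819/1.088 = cos²(16.5°)/cos²(62.9°) ≈ 4.43.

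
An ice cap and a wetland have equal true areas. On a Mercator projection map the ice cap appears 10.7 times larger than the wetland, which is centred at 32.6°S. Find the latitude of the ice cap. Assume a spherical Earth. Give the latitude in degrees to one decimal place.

On Mercator, (apparent₁)/(apparent₂) = sec²φ₁ / sec²φ₂ when true areas are equal.
cos²φ₂ / cos²φ₁ = 10.7  ⇒  cos φ₁ = cos 32.6° / √10.7 = 0.8425/3.271 = 0.2575.
φ₁ = arccos(0.2575) ≈ 75.1°.

75.1°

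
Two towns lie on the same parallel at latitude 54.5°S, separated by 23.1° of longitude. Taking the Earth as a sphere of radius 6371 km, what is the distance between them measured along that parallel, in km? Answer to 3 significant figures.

Arc length along a parallel = R cos φ · Δλ (with Δλ in radians).
= 6371 × cos 54.5° × (23.1° × π/180) = 6371 × 0.5807 × 0.4032 ≈ 1490 km.

1490 km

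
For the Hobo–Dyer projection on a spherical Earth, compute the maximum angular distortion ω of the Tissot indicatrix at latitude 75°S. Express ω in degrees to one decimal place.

Hobo–Dyer is a cylindrical equal-area projection with standard parallels at ±37.5°. A cylindrical equal-area projection with standard parallel φ₀ has meridian scale h = cos φ / cos φ₀ and parallel scale k = cos φ₀ / cos φ (so areas are preserved, h·k = 1).
At 75°: h = 0.3262, k = 3.065; principal scales a = 3.065, b = 0.3262.
sin(ω/2) = (a − b)/(a + b) = 2.739/3.392 = 0.8076, so ω = 2 arcsin(0.8076) ≈ 107.7°.

107.7°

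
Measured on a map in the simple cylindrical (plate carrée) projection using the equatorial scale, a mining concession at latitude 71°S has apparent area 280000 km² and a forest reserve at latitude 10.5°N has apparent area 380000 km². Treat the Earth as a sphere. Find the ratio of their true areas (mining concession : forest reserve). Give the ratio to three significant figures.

On the plate carrée, areal scale = h·k = 1 × sec φ, so true area = apparent × cos φ.
True area of mining concession: 280000 × cos(71°) = 280000 × 0.3256 = 91160 km².
True area of forest reserve: 380000 × cos(10.5°) = 380000 × 0.9833 = 373600 km².
Ratio = 91160 / 373600 ≈ 0.244.

0.244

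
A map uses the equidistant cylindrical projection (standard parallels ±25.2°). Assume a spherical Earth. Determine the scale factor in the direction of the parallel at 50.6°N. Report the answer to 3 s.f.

The equidistant cylindrical projection with φ₀ = 25.2° has h = 1 (meridians true) and k = cos φ₀ / cos φ along parallels.
k = cos 25.2° / cos 50.6° = 0.9048/0.6347 = 1.426.

1.43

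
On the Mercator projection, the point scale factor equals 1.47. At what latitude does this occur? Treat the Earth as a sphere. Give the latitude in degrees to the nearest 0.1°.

47.1°

Mercator scale is k = sec φ = 1/cos φ.
1/cos φ = 1.47  ⇒  cos φ = 0.6803  ⇒  φ = arccos(0.6803) ≈ 47.1°.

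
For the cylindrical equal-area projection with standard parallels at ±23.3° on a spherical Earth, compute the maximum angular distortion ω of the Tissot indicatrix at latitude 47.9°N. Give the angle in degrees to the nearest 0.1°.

A cylindrical equal-area projection with standard parallel φ₀ has meridian scale h = cos φ / cos φ₀ and parallel scale k = cos φ₀ / cos φ (so areas are preserved, h·k = 1).
At 47.9°: h = 0.7300, k = 1.370; principal scales a = 1.370, b = 0.7300.
sin(ω/2) = (a − b)/(a + b) = 0.6400/2.100 = 0.3048, so ω = 2 arcsin(0.3048) ≈ 35.5°.

35.5°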